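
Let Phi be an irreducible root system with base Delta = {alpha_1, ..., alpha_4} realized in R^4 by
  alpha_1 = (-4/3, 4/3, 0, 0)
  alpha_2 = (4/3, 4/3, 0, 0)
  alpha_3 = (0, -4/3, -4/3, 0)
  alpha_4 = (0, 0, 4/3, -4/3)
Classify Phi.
type D_4

Compute the Cartan integers a_ij = 2(alpha_i, alpha_j)/(alpha_j, alpha_j); the resulting 4x4 Cartan matrix is
[[2, 0, -1, 0], [0, 2, -1, 0], [-1, -1, 2, -1], [0, 0, -1, 2]].
All simple roots have the same length, so the diagram is simply laced. The associated Dynkin diagram is a chain of 2 nodes with a fork of two nodes at one end (D_4), so the type is D_4 (the algebra so(8)).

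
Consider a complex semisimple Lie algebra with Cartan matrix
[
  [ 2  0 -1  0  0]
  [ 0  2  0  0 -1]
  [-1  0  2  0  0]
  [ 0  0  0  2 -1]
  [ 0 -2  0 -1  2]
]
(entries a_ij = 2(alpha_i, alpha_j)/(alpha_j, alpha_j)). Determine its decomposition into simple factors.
A2 + B3

The diagram associated to this matrix has two connected components: the simple roots {alpha_1, alpha_3} form a chain of 2 nodes with single edges (A_2), and {alpha_2, alpha_4, alpha_5} form a chain of 3 nodes with a double edge at one end; the terminal node there is the unique short simple root (B_3). A semisimple Lie algebra decomposes uniquely as the direct sum of simple ideals, one per connected component of its Dynkin diagram, so g ≅ A_2 ⊕ B_3 (dimension 8 + 21 = 29).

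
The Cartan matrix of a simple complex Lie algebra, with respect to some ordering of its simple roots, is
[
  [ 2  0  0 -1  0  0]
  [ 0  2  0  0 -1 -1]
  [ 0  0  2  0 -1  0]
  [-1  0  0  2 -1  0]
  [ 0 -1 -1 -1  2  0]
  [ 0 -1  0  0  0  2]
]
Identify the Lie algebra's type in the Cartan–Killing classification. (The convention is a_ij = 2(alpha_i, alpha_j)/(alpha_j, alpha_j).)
E6

The matrix has rank 6 with 2's on the diagonal. Reading the off-diagonal entries as Dynkin edges (a single edge where a_ij = a_ji = -1; a double or triple edge where a_ij * a_ji = 2 or 3), the diagram is a chain of 5 nodes with one extra node attached to the third node from one end (E_6). One simple-root ordering that puts it in standard form is (alpha_6, alpha_3, alpha_2, alpha_5, alpha_4, alpha_1). So the algebra is type E_6.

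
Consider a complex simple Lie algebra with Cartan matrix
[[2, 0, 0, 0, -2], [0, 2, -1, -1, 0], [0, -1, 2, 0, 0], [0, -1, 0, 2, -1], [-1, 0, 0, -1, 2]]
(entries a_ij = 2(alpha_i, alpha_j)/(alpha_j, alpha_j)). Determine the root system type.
The matrix has rank 5 with 2's on the diagonal. Reading the off-diagonal entries as Dynkin edges (a single edge where a_ij = a_ji = -1; a double or triple edge where a_ij * a_ji = 2 or 3), the diagram is a chain of 5 nodes with a double edge at one end; the terminal node there is the unique long simple root (C_5). One simple-root ordering that puts it in standard form is (alpha_3, alpha_2, alpha_4, alpha_5, alpha_1). So the algebra is type C_5, i.e. sp(10).

type C_5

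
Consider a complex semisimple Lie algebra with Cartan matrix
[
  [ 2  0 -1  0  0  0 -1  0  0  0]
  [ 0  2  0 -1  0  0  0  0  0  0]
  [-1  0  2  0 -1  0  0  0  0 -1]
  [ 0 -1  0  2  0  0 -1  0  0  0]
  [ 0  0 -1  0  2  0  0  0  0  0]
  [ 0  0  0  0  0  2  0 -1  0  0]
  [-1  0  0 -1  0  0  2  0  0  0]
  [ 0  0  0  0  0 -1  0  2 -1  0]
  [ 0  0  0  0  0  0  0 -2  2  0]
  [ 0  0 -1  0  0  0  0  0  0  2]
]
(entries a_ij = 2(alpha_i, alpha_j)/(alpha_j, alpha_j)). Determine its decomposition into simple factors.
The diagram associated to this matrix has two connected components: the simple roots {alpha_6, alpha_8, alpha_9} form a chain of 3 nodes with a double edge at one end; the terminal node there is the unique long simple root (C_3), and {alpha_1, alpha_2, alpha_3, alpha_4, alpha_5, alpha_7, alpha_10} form a chain of 5 nodes with a fork of two nodes at one end (D_7). A semisimple Lie algebra decomposes uniquely as the direct sum of simple ideals, one per connected component of its Dynkin diagram, so g ≅ C_3 ⊕ D_7 (dimension 21 + 91 = 112).

C_3 ⊕ D_7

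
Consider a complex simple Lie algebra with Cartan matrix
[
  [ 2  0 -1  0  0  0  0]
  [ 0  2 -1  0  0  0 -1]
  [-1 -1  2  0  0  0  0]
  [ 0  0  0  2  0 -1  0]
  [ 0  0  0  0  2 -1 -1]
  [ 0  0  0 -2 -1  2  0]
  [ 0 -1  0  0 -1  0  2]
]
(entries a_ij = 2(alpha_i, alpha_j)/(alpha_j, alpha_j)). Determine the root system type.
B_7 (so(15))

The matrix has rank 7 with 2's on the diagonal. Reading the off-diagonal entries as Dynkin edges (a single edge where a_ij = a_ji = -1; a double or triple edge where a_ij * a_ji = 2 or 3), the diagram is a chain of 7 nodes with a double edge at one end; the terminal node there is the unique short simple root (B_7). One simple-root ordering that puts it in standard form is (alpha_1, alpha_3, alpha_2, alpha_7, alpha_5, alpha_6, alpha_4). So the algebra is type B_7, i.e. so(15).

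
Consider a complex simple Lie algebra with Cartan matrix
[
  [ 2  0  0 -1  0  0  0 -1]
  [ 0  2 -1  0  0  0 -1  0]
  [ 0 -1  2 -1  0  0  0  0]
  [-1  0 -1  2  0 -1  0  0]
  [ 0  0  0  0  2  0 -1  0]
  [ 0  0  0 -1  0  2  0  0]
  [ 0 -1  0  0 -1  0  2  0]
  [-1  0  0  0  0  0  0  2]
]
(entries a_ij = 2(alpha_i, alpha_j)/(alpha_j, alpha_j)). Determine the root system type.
type E_8

The matrix has rank 8 with 2's on the diagonal. Reading the off-diagonal entries as Dynkin edges (a single edge where a_ij = a_ji = -1; a double or triple edge where a_ij * a_ji = 2 or 3), the diagram is a chain of 7 nodes with one extra node attached to the third node from one end (E_8). One simple-root ordering that puts it in standard form is (alpha_8, alpha_6, alpha_1, alpha_4, alpha_3, alpha_2, alpha_7, alpha_5). So the algebra is type E_8.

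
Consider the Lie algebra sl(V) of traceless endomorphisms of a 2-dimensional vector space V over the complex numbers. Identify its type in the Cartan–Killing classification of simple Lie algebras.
A_1 (sl(2))

This is sl(2), which has dimension 2^2 - 1 = 3 and rank 2 - 1 = 1 (a Cartan subalgebra is the diagonal traceless matrices). In the classification of classical Lie algebras, the special linear algebra sl(n+1) has type A_n; here n = 1, so the Dynkin diagram is a chain of 1 nodes with single edges (A_1). Hence the type is A_1.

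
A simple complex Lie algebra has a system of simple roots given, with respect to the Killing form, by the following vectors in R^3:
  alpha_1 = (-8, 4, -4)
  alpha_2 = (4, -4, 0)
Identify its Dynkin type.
Compute the Cartan integers a_ij = 2(alpha_i, alpha_j)/(alpha_j, alpha_j); the resulting 2x2 Cartan matrix is
[[2, -3], [-1, 2]].
The roots have two lengths (squared-length ratio 3:1); the short ones are alpha_{2}. The associated Dynkin diagram is two nodes joined by a triple edge (G_2), so the type is G_2.

G2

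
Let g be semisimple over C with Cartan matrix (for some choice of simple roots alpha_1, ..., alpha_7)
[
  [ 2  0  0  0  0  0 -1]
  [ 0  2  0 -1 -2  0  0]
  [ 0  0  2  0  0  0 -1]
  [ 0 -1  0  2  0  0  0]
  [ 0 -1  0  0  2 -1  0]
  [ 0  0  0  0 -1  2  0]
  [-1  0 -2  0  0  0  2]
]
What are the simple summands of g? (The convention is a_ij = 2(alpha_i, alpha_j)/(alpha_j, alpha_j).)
B_3 ⊕ F_4

The diagram associated to this matrix has two connected components: the simple roots {alpha_1, alpha_3, alpha_7} form a chain of 3 nodes with a double edge at one end; the terminal node there is the unique short simple root (B_3), and {alpha_2, alpha_4, alpha_5, alpha_6} form a chain of 4 nodes with a double edge between the middle two (F_4). A semisimple Lie algebra decomposes uniquely as the direct sum of simple ideals, one per connected component of its Dynkin diagram, so g ≅ B_3 ⊕ F_4 (dimension 21 + 52 = 73).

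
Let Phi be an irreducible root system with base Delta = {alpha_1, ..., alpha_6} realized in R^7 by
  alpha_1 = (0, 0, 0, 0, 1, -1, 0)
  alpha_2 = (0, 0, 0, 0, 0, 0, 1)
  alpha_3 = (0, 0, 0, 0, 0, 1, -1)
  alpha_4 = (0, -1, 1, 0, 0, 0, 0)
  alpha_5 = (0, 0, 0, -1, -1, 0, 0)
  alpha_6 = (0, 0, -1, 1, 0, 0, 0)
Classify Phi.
B_6 (so(13))

Compute the Cartan integers a_ij = 2(alpha_i, alpha_j)/(alpha_j, alpha_j); the resulting 6x6 Cartan matrix is
[[2, 0, -1, 0, -1, 0], [0, 2, -1, 0, 0, 0], [-1, -2, 2, 0, 0, 0], [0, 0, 0, 2, 0, -1], [-1, 0, 0, 0, 2, -1], [0, 0, 0, -1, -1, 2]].
The roots have two lengths (squared-length ratio 2:1); the short ones are alpha_{2}. The associated Dynkin diagram is a chain of 6 nodes with a double edge at one end; the terminal node there is the unique short simple root (B_6), so the type is B_6 (the algebra so(13)).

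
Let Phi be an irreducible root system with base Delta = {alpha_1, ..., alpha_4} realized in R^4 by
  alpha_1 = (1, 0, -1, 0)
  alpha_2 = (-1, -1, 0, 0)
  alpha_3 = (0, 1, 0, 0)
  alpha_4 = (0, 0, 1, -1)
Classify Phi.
Compute the Cartan integers a_ij = 2(alpha_i, alpha_j)/(alpha_j, alpha_j); the resulting 4x4 Cartan matrix is
[[2, -1, 0, -1], [-1, 2, -2, 0], [0, -1, 2, 0], [-1, 0, 0, 2]].
The roots have two lengths (squared-length ratio 2:1); the short ones are alpha_{3}. The associated Dynkin diagram is a chain of 4 nodes with a double edge at one end; the terminal node there is the unique short simple root (B_4), so the type is B_4 (the algebra so(9)).

B4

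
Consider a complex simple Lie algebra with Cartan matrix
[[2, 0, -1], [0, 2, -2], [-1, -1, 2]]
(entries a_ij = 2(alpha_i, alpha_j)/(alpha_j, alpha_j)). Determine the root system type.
C_3 (sp(6))

The matrix has rank 3 with 2's on the diagonal. Reading the off-diagonal entries as Dynkin edges (a single edge where a_ij = a_ji = -1; a double or triple edge where a_ij * a_ji = 2 or 3), the diagram is a chain of 3 nodes with a double edge at one end; the terminal node there is the unique long simple root (C_3). One simple-root ordering that puts it in standard form is (alpha_1, alpha_3, alpha_2). So the algebra is type C_3, i.e. sp(6).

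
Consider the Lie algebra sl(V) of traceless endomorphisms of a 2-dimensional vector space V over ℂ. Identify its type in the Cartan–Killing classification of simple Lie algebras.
type A_1

This is sl(2), which has dimension 2^2 - 1 = 3 and rank 2 - 1 = 1 (a Cartan subalgebra is the diagonal traceless matrices). In the classification of classical Lie algebras, the special linear algebra sl(n+1) has type A_n; here n = 1, so the Dynkin diagram is a chain of 1 nodes with single edges (A_1). Hence the type is A_1.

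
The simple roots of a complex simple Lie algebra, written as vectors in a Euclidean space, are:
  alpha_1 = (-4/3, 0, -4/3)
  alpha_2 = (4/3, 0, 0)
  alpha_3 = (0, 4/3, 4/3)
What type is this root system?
Compute the Cartan integers a_ij = 2(alpha_i, alpha_j)/(alpha_j, alpha_j); the resulting 3x3 Cartan matrix is
[[2, -2, -1], [-1, 2, 0], [-1, 0, 2]].
The roots have two lengths (squared-length ratio 2:1); the short ones are alpha_{2}. The associated Dynkin diagram is a chain of 3 nodes with a double edge at one end; the terminal node there is the unique short simple root (B_3), so the type is B_3 (the algebra so(7)).

B_3 (so(7))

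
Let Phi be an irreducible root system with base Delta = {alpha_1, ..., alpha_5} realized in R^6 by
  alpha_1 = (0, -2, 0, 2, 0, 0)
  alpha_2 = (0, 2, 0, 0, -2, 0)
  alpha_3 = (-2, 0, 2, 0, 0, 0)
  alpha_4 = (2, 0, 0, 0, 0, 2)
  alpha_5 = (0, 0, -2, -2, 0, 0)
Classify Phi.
Compute the Cartan integers a_ij = 2(alpha_i, alpha_j)/(alpha_j, alpha_j); the resulting 5x5 Cartan matrix is
[[2, -1, 0, 0, -1], [-1, 2, 0, 0, 0], [0, 0, 2, -1, -1], [0, 0, -1, 2, 0], [-1, 0, -1, 0, 2]].
All simple roots have the same length, so the diagram is simply laced. The associated Dynkin diagram is a chain of 5 nodes with single edges (A_5), so the type is A_5 (the algebra sl(6)).

A_5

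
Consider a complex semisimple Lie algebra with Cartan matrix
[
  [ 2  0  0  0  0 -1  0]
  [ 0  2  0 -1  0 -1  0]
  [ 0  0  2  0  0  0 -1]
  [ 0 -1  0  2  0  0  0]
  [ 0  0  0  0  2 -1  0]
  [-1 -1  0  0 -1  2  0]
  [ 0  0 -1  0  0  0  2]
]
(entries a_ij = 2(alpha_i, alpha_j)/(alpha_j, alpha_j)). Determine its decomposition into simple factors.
type A_2 + type D_5

The diagram associated to this matrix has two connected components: the simple roots {alpha_3, alpha_7} form a chain of 2 nodes with single edges (A_2), and {alpha_1, alpha_2, alpha_4, alpha_5, alpha_6} form a chain of 3 nodes with a fork of two nodes at one end (D_5). A semisimple Lie algebra decomposes uniquely as the direct sum of simple ideals, one per connected component of its Dynkin diagram, so g ≅ A_2 ⊕ D_5 (dimension 8 + 45 = 53).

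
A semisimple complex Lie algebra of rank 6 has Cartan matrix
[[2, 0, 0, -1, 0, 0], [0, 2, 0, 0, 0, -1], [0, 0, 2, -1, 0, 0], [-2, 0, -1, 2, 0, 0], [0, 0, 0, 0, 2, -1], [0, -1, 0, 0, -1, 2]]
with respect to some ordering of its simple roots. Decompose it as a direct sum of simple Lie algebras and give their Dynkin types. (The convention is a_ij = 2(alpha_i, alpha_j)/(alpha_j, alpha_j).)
A_3 + B_3

The diagram associated to this matrix has two connected components: the simple roots {alpha_2, alpha_5, alpha_6} form a chain of 3 nodes with single edges (A_3), and {alpha_1, alpha_3, alpha_4} form a chain of 3 nodes with a double edge at one end; the terminal node there is the unique short simple root (B_3). A semisimple Lie algebra decomposes uniquely as the direct sum of simple ideals, one per connected component of its Dynkin diagram, so g ≅ A_3 ⊕ B_3 (dimension 15 + 21 = 36).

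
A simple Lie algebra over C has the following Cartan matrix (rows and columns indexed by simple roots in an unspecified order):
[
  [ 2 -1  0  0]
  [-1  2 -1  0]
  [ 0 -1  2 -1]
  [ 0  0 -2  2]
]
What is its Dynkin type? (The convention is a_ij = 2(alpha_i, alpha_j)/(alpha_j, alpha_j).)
C_4 (sp(8))

The matrix has rank 4 with 2's on the diagonal. Reading the off-diagonal entries as Dynkin edges (a single edge where a_ij = a_ji = -1; a double or triple edge where a_ij * a_ji = 2 or 3), the diagram is a chain of 4 nodes with a double edge at one end; the terminal node there is the unique long simple root (C_4). One simple-root ordering that puts it in standard form is (alpha_1, alpha_2, alpha_3, alpha_4). So the algebra is type C_4, i.e. sp(8).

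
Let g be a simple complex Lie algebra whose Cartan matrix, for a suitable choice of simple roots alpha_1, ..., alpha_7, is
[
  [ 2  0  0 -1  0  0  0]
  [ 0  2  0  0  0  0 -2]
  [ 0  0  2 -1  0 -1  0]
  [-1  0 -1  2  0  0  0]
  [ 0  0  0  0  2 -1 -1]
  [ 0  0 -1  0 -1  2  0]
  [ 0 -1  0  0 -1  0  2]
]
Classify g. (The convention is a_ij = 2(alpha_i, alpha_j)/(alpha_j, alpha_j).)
The matrix has rank 7 with 2's on the diagonal. Reading the off-diagonal entries as Dynkin edges (a single edge where a_ij = a_ji = -1; a double or triple edge where a_ij * a_ji = 2 or 3), the diagram is a chain of 7 nodes with a double edge at one end; the terminal node there is the unique long simple root (C_7). One simple-root ordering that puts it in standard form is (alpha_1, alpha_4, alpha_3, alpha_6, alpha_5, alpha_7, alpha_2). So the algebra is type C_7, i.e. sp(14).

type C_7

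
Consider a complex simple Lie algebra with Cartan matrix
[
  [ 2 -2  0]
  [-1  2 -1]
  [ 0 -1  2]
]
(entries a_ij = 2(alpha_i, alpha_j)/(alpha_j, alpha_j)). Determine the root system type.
C3

The matrix has rank 3 with 2's on the diagonal. Reading the off-diagonal entries as Dynkin edges (a single edge where a_ij = a_ji = -1; a double or triple edge where a_ij * a_ji = 2 or 3), the diagram is a chain of 3 nodes with a double edge at one end; the terminal node there is the unique long simple root (C_3). One simple-root ordering that puts it in standard form is (alpha_3, alpha_2, alpha_1). So the algebra is type C_3, i.e. sp(6).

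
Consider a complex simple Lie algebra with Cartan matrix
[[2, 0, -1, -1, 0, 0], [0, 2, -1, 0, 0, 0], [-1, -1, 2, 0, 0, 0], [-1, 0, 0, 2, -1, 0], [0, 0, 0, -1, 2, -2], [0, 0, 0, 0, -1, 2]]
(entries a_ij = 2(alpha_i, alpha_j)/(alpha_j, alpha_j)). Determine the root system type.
B6

The matrix has rank 6 with 2's on the diagonal. Reading the off-diagonal entries as Dynkin edges (a single edge where a_ij = a_ji = -1; a double or triple edge where a_ij * a_ji = 2 or 3), the diagram is a chain of 6 nodes with a double edge at one end; the terminal node there is the unique short simple root (B_6). One simple-root ordering that puts it in standard form is (alpha_2, alpha_3, alpha_1, alpha_4, alpha_5, alpha_6). So the algebra is type B_6, i.e. so(13).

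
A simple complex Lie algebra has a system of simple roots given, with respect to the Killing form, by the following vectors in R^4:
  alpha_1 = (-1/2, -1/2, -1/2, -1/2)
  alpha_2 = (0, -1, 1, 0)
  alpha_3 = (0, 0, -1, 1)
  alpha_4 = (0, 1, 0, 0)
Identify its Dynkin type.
Compute the Cartan integers a_ij = 2(alpha_i, alpha_j)/(alpha_j, alpha_j); the resulting 4x4 Cartan matrix is
[[2, 0, 0, -1], [0, 2, -1, -2], [0, -1, 2, 0], [-1, -1, 0, 2]].
The roots have two lengths (squared-length ratio 2:1); the short ones are alpha_{1,4}. The associated Dynkin diagram is a chain of 4 nodes with a double edge between the middle two (F_4), so the type is F_4.

F4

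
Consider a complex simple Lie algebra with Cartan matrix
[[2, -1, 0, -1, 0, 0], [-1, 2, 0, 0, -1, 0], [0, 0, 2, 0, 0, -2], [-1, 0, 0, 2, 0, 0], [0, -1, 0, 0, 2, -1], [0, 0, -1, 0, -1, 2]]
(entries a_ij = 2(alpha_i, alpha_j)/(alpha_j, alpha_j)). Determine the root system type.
The matrix has rank 6 with 2's on the diagonal. Reading the off-diagonal entries as Dynkin edges (a single edge where a_ij = a_ji = -1; a double or triple edge where a_ij * a_ji = 2 or 3), the diagram is a chain of 6 nodes with a double edge at one end; the terminal node there is the unique long simple root (C_6). One simple-root ordering that puts it in standard form is (alpha_4, alpha_1, alpha_2, alpha_5, alpha_6, alpha_3). So the algebra is type C_6, i.e. sp(12).

type C_6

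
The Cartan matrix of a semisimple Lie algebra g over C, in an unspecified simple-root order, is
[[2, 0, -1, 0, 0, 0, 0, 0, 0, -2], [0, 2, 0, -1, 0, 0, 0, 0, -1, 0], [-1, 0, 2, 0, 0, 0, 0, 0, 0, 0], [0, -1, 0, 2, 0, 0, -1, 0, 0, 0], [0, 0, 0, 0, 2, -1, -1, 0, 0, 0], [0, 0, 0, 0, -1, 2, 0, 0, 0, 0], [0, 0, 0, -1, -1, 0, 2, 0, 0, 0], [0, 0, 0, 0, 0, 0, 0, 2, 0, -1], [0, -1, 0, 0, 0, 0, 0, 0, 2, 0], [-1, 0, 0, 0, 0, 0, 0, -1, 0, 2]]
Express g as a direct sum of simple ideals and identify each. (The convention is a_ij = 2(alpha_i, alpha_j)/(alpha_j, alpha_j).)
The diagram associated to this matrix has two connected components: the simple roots {alpha_2, alpha_4, alpha_5, alpha_6, alpha_7, alpha_9} form a chain of 6 nodes with single edges (A_6), and {alpha_1, alpha_3, alpha_8, alpha_10} form a chain of 4 nodes with a double edge between the middle two (F_4). A semisimple Lie algebra decomposes uniquely as the direct sum of simple ideals, one per connected component of its Dynkin diagram, so g ≅ A_6 ⊕ F_4 (dimension 48 + 52 = 100).

A_6 (sl(7)) ⊕ F_4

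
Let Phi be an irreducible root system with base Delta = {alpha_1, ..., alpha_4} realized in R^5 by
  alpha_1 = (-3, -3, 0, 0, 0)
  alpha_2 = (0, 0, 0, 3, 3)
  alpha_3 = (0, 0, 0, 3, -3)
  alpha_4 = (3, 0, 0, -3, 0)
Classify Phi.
Compute the Cartan integers a_ij = 2(alpha_i, alpha_j)/(alpha_j, alpha_j); the resulting 4x4 Cartan matrix is
[[2, 0, 0, -1], [0, 2, 0, -1], [0, 0, 2, -1], [-1, -1, -1, 2]].
All simple roots have the same length, so the diagram is simply laced. The associated Dynkin diagram is a chain of 2 nodes with a fork of two nodes at one end (D_4), so the type is D_4 (the algebra so(8)).

D_4 (so(8))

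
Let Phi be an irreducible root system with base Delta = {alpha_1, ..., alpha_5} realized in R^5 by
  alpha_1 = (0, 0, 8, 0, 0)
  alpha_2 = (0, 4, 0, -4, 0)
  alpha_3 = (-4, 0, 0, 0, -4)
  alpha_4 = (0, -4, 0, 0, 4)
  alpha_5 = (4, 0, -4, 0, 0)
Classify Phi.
Compute the Cartan integers a_ij = 2(alpha_i, alpha_j)/(alpha_j, alpha_j); the resulting 5x5 Cartan matrix is
[[2, 0, 0, 0, -2], [0, 2, 0, -1, 0], [0, 0, 2, -1, -1], [0, -1, -1, 2, 0], [-1, 0, -1, 0, 2]].
The roots have two lengths (squared-length ratio 2:1); the short ones are alpha_{2,3,4,5}. The associated Dynkin diagram is a chain of 5 nodes with a double edge at one end; the terminal node there is the unique long simple root (C_5), so the type is C_5 (the algebra sp(10)).

C_5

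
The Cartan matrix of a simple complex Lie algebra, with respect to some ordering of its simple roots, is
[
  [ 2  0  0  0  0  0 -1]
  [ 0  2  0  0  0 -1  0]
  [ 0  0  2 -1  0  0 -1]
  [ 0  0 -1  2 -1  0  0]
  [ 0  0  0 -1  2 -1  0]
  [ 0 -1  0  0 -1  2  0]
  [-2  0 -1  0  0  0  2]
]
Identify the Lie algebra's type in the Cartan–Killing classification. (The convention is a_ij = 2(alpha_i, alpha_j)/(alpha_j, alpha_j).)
type B_7

The matrix has rank 7 with 2's on the diagonal. Reading the off-diagonal entries as Dynkin edges (a single edge where a_ij = a_ji = -1; a double or triple edge where a_ij * a_ji = 2 or 3), the diagram is a chain of 7 nodes with a double edge at one end; the terminal node there is the unique short simple root (B_7). One simple-root ordering that puts it in standard form is (alpha_2, alpha_6, alpha_5, alpha_4, alpha_3, alpha_7, alpha_1). So the algebra is type B_7, i.e. so(15).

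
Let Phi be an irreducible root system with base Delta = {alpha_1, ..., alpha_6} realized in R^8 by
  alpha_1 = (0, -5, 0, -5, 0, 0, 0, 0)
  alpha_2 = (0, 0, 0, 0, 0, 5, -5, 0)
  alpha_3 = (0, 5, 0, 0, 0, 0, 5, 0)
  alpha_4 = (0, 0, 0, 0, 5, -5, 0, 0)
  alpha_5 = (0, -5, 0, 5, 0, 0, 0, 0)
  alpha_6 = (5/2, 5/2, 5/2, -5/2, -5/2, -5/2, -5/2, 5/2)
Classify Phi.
Compute the Cartan integers a_ij = 2(alpha_i, alpha_j)/(alpha_j, alpha_j); the resulting 6x6 Cartan matrix is
[[2, 0, -1, 0, 0, 0], [0, 2, -1, -1, 0, 0], [-1, -1, 2, 0, -1, 0], [0, -1, 0, 2, 0, 0], [0, 0, -1, 0, 2, -1], [0, 0, 0, 0, -1, 2]].
All simple roots have the same length, so the diagram is simply laced. The associated Dynkin diagram is a chain of 5 nodes with one extra node attached to the third node from one end (E_6), so the type is E_6.

E_6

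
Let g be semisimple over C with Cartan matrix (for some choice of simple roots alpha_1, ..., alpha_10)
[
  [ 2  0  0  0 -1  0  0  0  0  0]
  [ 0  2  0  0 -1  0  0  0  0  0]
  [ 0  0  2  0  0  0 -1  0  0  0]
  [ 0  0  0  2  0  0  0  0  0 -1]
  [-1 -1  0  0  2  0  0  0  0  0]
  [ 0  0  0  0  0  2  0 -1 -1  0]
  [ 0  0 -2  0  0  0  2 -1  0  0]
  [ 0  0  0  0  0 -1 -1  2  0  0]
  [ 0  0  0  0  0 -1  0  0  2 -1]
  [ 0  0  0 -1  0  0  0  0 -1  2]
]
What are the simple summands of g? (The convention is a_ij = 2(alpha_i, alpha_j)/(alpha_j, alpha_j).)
A_3 (sl(4)) ⊕ B_7 (so(15))

The diagram associated to this matrix has two connected components: the simple roots {alpha_1, alpha_2, alpha_5} form a chain of 3 nodes with single edges (A_3), and {alpha_3, alpha_4, alpha_6, alpha_7, alpha_8, alpha_9, alpha_10} form a chain of 7 nodes with a double edge at one end; the terminal node there is the unique short simple root (B_7). A semisimple Lie algebra decomposes uniquely as the direct sum of simple ideals, one per connected component of its Dynkin diagram, so g ≅ A_3 ⊕ B_7 (dimension 15 + 105 = 120).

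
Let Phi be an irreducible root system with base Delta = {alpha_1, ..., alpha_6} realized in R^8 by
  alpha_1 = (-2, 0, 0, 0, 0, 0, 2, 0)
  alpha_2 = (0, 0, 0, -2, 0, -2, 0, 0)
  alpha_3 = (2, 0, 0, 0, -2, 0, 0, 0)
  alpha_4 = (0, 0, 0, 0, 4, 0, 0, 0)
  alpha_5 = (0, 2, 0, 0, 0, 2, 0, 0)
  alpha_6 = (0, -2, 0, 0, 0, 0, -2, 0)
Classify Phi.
C6

Compute the Cartan integers a_ij = 2(alpha_i, alpha_j)/(alpha_j, alpha_j); the resulting 6x6 Cartan matrix is
[[2, 0, -1, 0, 0, -1], [0, 2, 0, 0, -1, 0], [-1, 0, 2, -1, 0, 0], [0, 0, -2, 2, 0, 0], [0, -1, 0, 0, 2, -1], [-1, 0, 0, 0, -1, 2]].
The roots have two lengths (squared-length ratio 2:1); the short ones are alpha_{1,2,3,5,6}. The associated Dynkin diagram is a chain of 6 nodes with a double edge at one end; the terminal node there is the unique long simple root (C_6), so the type is C_6 (the algebra sp(12)).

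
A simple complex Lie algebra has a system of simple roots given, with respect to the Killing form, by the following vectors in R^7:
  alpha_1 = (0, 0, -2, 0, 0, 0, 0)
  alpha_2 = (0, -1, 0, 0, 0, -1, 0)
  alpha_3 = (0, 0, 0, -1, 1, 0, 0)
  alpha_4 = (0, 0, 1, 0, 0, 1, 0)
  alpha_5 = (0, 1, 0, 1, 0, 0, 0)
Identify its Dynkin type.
Compute the Cartan integers a_ij = 2(alpha_i, alpha_j)/(alpha_j, alpha_j); the resulting 5x5 Cartan matrix is
[[2, 0, 0, -2, 0], [0, 2, 0, -1, -1], [0, 0, 2, 0, -1], [-1, -1, 0, 2, 0], [0, -1, -1, 0, 2]].
The roots have two lengths (squared-length ratio 2:1); the short ones are alpha_{2,3,4,5}. The associated Dynkin diagram is a chain of 5 nodes with a double edge at one end; the terminal node there is the unique long simple root (C_5), so the type is C_5 (the algebra sp(10)).

C5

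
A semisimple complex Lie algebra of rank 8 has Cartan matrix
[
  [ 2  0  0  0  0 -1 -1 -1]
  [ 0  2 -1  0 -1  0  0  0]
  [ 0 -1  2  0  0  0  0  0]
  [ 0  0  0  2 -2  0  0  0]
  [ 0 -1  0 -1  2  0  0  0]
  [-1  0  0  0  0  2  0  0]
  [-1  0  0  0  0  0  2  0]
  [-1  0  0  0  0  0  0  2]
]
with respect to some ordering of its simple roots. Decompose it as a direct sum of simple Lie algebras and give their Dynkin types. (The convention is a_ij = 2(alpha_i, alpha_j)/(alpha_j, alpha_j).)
The diagram associated to this matrix has two connected components: the simple roots {alpha_2, alpha_3, alpha_4, alpha_5} form a chain of 4 nodes with a double edge at one end; the terminal node there is the unique long simple root (C_4), and {alpha_1, alpha_6, alpha_7, alpha_8} form a chain of 2 nodes with a fork of two nodes at one end (D_4). A semisimple Lie algebra decomposes uniquely as the direct sum of simple ideals, one per connected component of its Dynkin diagram, so g ≅ C_4 ⊕ D_4 (dimension 36 + 28 = 64).

C_4 ⊕ D_4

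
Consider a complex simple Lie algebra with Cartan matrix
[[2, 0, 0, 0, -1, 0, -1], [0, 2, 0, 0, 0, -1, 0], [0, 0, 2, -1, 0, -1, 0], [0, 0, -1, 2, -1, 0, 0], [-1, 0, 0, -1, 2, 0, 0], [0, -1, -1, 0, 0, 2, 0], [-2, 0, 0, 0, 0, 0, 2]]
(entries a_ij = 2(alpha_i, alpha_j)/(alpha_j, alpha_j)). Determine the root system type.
type C_7

The matrix has rank 7 with 2's on the diagonal. Reading the off-diagonal entries as Dynkin edges (a single edge where a_ij = a_ji = -1; a double or triple edge where a_ij * a_ji = 2 or 3), the diagram is a chain of 7 nodes with a double edge at one end; the terminal node there is the unique long simple root (C_7). One simple-root ordering that puts it in standard form is (alpha_2, alpha_6, alpha_3, alpha_4, alpha_5, alpha_1, alpha_7). So the algebra is type C_7, i.e. sp(14).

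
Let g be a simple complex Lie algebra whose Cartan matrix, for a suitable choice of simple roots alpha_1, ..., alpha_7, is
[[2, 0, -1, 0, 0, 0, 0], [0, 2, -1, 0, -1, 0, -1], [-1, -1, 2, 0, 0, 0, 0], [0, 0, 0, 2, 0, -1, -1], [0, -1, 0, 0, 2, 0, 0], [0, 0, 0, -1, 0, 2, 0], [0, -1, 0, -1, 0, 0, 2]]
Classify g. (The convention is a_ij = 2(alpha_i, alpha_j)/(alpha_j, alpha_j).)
E7

The matrix has rank 7 with 2's on the diagonal. Reading the off-diagonal entries as Dynkin edges (a single edge where a_ij = a_ji = -1; a double or triple edge where a_ij * a_ji = 2 or 3), the diagram is a chain of 6 nodes with one extra node attached to the third node from one end (E_7). One simple-root ordering that puts it in standard form is (alpha_1, alpha_5, alpha_3, alpha_2, alpha_7, alpha_4, alpha_6). So the algebra is type E_7.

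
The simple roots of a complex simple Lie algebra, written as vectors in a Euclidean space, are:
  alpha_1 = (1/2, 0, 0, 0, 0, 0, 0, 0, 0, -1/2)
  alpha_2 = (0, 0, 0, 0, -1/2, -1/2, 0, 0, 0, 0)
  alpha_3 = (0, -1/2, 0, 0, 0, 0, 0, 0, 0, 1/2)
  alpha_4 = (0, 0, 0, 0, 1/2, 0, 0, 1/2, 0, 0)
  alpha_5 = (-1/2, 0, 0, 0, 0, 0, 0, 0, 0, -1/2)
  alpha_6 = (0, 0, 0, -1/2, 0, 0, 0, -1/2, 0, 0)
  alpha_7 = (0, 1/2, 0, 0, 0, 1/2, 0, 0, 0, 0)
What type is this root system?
Compute the Cartan integers a_ij = 2(alpha_i, alpha_j)/(alpha_j, alpha_j); the resulting 7x7 Cartan matrix is
[[2, 0, -1, 0, 0, 0, 0], [0, 2, 0, -1, 0, 0, -1], [-1, 0, 2, 0, -1, 0, -1], [0, -1, 0, 2, 0, -1, 0], [0, 0, -1, 0, 2, 0, 0], [0, 0, 0, -1, 0, 2, 0], [0, -1, -1, 0, 0, 0, 2]].
All simple roots have the same length, so the diagram is simply laced. The associated Dynkin diagram is a chain of 5 nodes with a fork of two nodes at one end (D_7), so the type is D_7 (the algebra so(14)).

D_7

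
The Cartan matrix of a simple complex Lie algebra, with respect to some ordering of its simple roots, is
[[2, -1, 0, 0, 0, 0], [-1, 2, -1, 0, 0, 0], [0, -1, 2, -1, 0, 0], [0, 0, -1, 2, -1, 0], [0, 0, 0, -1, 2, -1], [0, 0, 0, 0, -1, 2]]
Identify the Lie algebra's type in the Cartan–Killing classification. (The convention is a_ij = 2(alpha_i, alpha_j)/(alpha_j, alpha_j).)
The matrix has rank 6 with 2's on the diagonal. Reading the off-diagonal entries as Dynkin edges (a single edge where a_ij = a_ji = -1; a double or triple edge where a_ij * a_ji = 2 or 3), the diagram is a chain of 6 nodes with single edges (A_6). One simple-root ordering that puts it in standard form is (alpha_6, alpha_5, alpha_4, alpha_3, alpha_2, alpha_1). So the algebra is type A_6, i.e. sl(7).

A_6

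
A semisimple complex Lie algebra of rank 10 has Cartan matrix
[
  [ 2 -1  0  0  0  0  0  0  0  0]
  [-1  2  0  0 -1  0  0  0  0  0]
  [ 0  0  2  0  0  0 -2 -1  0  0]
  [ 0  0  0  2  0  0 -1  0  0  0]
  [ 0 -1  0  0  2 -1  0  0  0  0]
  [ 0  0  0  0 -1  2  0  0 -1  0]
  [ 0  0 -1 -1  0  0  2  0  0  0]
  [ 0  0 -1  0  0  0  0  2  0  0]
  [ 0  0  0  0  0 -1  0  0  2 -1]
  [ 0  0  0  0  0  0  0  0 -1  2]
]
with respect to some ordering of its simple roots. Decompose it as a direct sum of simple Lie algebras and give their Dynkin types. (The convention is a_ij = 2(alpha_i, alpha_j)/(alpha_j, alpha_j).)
A6 + F4

The diagram associated to this matrix has two connected components: the simple roots {alpha_1, alpha_2, alpha_5, alpha_6, alpha_9, alpha_10} form a chain of 6 nodes with single edges (A_6), and {alpha_3, alpha_4, alpha_7, alpha_8} form a chain of 4 nodes with a double edge between the middle two (F_4). A semisimple Lie algebra decomposes uniquely as the direct sum of simple ideals, one per connected component of its Dynkin diagram, so g ≅ A_6 ⊕ F_4 (dimension 48 + 52 = 100).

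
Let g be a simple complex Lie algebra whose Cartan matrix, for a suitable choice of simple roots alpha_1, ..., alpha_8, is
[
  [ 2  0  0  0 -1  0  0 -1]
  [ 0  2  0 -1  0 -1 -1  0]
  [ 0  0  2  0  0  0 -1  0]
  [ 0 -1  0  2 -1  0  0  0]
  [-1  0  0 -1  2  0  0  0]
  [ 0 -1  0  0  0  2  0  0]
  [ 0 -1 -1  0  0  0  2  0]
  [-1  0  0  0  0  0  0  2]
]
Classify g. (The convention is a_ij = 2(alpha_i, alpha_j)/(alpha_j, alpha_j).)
The matrix has rank 8 with 2's on the diagonal. Reading the off-diagonal entries as Dynkin edges (a single edge where a_ij = a_ji = -1; a double or triple edge where a_ij * a_ji = 2 or 3), the diagram is a chain of 7 nodes with one extra node attached to the third node from one end (E_8). One simple-root ordering that puts it in standard form is (alpha_3, alpha_6, alpha_7, alpha_2, alpha_4, alpha_5, alpha_1, alpha_8). So the algebra is type E_8.

E8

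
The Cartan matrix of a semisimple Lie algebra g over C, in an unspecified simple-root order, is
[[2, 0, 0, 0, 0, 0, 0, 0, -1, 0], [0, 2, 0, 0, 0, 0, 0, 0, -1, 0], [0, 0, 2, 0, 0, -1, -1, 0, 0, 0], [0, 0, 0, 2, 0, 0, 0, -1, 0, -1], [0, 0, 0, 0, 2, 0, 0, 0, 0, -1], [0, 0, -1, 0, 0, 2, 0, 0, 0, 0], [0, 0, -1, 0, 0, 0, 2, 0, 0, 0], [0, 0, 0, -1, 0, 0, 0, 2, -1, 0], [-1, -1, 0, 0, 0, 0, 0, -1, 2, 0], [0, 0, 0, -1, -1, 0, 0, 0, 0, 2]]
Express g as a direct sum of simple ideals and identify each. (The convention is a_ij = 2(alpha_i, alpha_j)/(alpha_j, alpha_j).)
type A_3 ⊕ type D_7

The diagram associated to this matrix has two connected components: the simple roots {alpha_3, alpha_6, alpha_7} form a chain of 3 nodes with single edges (A_3), and {alpha_1, alpha_2, alpha_4, alpha_5, alpha_8, alpha_9, alpha_10} form a chain of 5 nodes with a fork of two nodes at one end (D_7). A semisimple Lie algebra decomposes uniquely as the direct sum of simple ideals, one per connected component of its Dynkin diagram, so g ≅ A_3 ⊕ D_7 (dimension 15 + 91 = 106).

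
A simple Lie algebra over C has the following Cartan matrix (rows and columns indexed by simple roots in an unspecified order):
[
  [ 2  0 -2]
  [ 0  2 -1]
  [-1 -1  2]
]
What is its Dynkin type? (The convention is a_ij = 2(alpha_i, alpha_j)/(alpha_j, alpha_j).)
The matrix has rank 3 with 2's on the diagonal. Reading the off-diagonal entries as Dynkin edges (a single edge where a_ij = a_ji = -1; a double or triple edge where a_ij * a_ji = 2 or 3), the diagram is a chain of 3 nodes with a double edge at one end; the terminal node there is the unique long simple root (C_3). One simple-root ordering that puts it in standard form is (alpha_2, alpha_3, alpha_1). So the algebra is type C_3, i.e. sp(6).

C_3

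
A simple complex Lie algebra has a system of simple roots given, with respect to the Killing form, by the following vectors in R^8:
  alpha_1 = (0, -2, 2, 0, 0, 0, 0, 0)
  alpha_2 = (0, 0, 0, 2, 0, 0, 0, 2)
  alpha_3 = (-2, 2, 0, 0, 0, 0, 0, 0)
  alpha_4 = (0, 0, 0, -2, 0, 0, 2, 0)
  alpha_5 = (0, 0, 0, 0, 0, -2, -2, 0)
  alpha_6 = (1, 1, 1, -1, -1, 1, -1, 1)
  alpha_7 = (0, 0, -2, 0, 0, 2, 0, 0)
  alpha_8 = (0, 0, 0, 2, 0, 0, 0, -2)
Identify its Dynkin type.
Compute the Cartan integers a_ij = 2(alpha_i, alpha_j)/(alpha_j, alpha_j); the resulting 8x8 Cartan matrix is
[[2, 0, -1, 0, 0, 0, -1, 0], [0, 2, 0, -1, 0, 0, 0, 0], [-1, 0, 2, 0, 0, 0, 0, 0], [0, -1, 0, 2, -1, 0, 0, -1], [0, 0, 0, -1, 2, 0, -1, 0], [0, 0, 0, 0, 0, 2, 0, -1], [-1, 0, 0, 0, -1, 0, 2, 0], [0, 0, 0, -1, 0, -1, 0, 2]].
All simple roots have the same length, so the diagram is simply laced. The associated Dynkin diagram is a chain of 7 nodes with one extra node attached to the third node from one end (E_8), so the type is E_8.

type E_8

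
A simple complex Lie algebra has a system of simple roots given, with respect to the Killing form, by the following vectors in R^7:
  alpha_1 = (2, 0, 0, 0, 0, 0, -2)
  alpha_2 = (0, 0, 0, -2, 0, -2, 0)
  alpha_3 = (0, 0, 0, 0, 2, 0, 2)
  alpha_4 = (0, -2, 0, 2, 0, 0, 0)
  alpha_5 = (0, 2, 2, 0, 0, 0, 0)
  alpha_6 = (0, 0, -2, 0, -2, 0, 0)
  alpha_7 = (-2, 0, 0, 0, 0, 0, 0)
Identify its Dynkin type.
Compute the Cartan integers a_ij = 2(alpha_i, alpha_j)/(alpha_j, alpha_j); the resulting 7x7 Cartan matrix is
[[2, 0, -1, 0, 0, 0, -2], [0, 2, 0, -1, 0, 0, 0], [-1, 0, 2, 0, 0, -1, 0], [0, -1, 0, 2, -1, 0, 0], [0, 0, 0, -1, 2, -1, 0], [0, 0, -1, 0, -1, 2, 0], [-1, 0, 0, 0, 0, 0, 2]].
The roots have two lengths (squared-length ratio 2:1); the short ones are alpha_{7}. The associated Dynkin diagram is a chain of 7 nodes with a double edge at one end; the terminal node there is the unique short simple root (B_7), so the type is B_7 (the algebra so(15)).

B7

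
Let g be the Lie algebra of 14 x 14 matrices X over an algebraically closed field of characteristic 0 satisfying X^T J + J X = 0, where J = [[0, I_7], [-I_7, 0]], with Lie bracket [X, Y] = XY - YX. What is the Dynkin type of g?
This is sp(14), which has dimension 14(14+1)/2 = 105 and rank 14/2 = 7. In the classification of classical Lie algebras, the symplectic algebra sp(2n) has type C_n; here n = 7, so the Dynkin diagram is a chain of 7 nodes with a double edge at one end; the terminal node there is the unique long simple root (C_7). Hence the type is C_7.

C_7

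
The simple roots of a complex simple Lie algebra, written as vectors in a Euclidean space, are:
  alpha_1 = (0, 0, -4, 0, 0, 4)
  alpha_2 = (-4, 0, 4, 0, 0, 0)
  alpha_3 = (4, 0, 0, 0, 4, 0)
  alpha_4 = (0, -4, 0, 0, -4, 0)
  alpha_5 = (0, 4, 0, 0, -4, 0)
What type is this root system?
Compute the Cartan integers a_ij = 2(alpha_i, alpha_j)/(alpha_j, alpha_j); the resulting 5x5 Cartan matrix is
[[2, -1, 0, 0, 0], [-1, 2, -1, 0, 0], [0, -1, 2, -1, -1], [0, 0, -1, 2, 0], [0, 0, -1, 0, 2]].
All simple roots have the same length, so the diagram is simply laced. The associated Dynkin diagram is a chain of 3 nodes with a fork of two nodes at one end (D_5), so the type is D_5 (the algebra so(10)).

type D_5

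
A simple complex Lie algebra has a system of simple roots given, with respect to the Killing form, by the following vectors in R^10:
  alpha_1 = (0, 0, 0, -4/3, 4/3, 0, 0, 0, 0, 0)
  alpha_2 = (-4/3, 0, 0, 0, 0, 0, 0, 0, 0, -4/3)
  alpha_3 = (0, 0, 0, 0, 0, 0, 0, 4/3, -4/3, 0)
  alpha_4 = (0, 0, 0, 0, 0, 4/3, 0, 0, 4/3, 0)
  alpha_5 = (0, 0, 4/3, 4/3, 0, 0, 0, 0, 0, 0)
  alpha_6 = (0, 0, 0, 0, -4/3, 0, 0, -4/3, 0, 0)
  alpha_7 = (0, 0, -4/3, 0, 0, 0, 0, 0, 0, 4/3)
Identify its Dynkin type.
A_7

Compute the Cartan integers a_ij = 2(alpha_i, alpha_j)/(alpha_j, alpha_j); the resulting 7x7 Cartan matrix is
[[2, 0, 0, 0, -1, -1, 0], [0, 2, 0, 0, 0, 0, -1], [0, 0, 2, -1, 0, -1, 0], [0, 0, -1, 2, 0, 0, 0], [-1, 0, 0, 0, 2, 0, -1], [-1, 0, -1, 0, 0, 2, 0], [0, -1, 0, 0, -1, 0, 2]].
All simple roots have the same length, so the diagram is simply laced. The associated Dynkin diagram is a chain of 7 nodes with single edges (A_7), so the type is A_7 (the algebra sl(8)).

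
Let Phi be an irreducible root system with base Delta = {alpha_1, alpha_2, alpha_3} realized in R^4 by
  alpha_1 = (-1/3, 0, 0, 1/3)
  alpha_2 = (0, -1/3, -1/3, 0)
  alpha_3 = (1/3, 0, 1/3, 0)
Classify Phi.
Compute the Cartan integers a_ij = 2(alpha_i, alpha_j)/(alpha_j, alpha_j); the resulting 3x3 Cartan matrix is
[[2, 0, -1], [0, 2, -1], [-1, -1, 2]].
All simple roots have the same length, so the diagram is simply laced. The associated Dynkin diagram is a chain of 3 nodes with single edges (A_3), so the type is A_3 (the algebra sl(4)).

A_3 (sl(4))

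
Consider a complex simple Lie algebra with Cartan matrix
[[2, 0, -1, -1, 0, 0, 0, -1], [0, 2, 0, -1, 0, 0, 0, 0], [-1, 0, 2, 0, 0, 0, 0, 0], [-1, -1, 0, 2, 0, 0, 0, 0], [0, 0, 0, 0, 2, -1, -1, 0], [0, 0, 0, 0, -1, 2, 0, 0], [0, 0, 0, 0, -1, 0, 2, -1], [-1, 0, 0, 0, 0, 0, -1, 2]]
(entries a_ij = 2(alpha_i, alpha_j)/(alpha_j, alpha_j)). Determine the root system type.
E_8

The matrix has rank 8 with 2's on the diagonal. Reading the off-diagonal entries as Dynkin edges (a single edge where a_ij = a_ji = -1; a double or triple edge where a_ij * a_ji = 2 or 3), the diagram is a chain of 7 nodes with one extra node attached to the third node from one end (E_8). One simple-root ordering that puts it in standard form is (alpha_2, alpha_3, alpha_4, alpha_1, alpha_8, alpha_7, alpha_5, alpha_6). So the algebra is type E_8.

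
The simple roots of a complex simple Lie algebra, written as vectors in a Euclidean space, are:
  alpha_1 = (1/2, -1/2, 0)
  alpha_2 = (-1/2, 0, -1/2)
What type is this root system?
A_2 (sl(3))

Compute the Cartan integers a_ij = 2(alpha_i, alpha_j)/(alpha_j, alpha_j); the resulting 2x2 Cartan matrix is
[[2, -1], [-1, 2]].
All simple roots have the same length, so the diagram is simply laced. The associated Dynkin diagram is a chain of 2 nodes with single edges (A_2), so the type is A_2 (the algebra sl(3)).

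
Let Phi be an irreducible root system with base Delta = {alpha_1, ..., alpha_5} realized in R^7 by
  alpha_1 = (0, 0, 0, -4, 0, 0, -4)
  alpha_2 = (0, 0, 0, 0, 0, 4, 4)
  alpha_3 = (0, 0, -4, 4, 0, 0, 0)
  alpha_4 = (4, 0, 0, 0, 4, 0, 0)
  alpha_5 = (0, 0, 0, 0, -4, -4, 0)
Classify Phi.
Compute the Cartan integers a_ij = 2(alpha_i, alpha_j)/(alpha_j, alpha_j); the resulting 5x5 Cartan matrix is
[[2, -1, -1, 0, 0], [-1, 2, 0, 0, -1], [-1, 0, 2, 0, 0], [0, 0, 0, 2, -1], [0, -1, 0, -1, 2]].
All simple roots have the same length, so the diagram is simply laced. The associated Dynkin diagram is a chain of 5 nodes with single edges (A_5), so the type is A_5 (the algebra sl(6)).

A_5 (sl(6))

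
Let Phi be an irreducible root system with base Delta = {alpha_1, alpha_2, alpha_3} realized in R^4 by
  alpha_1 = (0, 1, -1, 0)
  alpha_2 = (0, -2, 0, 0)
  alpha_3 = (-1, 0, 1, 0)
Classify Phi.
Compute the Cartan integers a_ij = 2(alpha_i, alpha_j)/(alpha_j, alpha_j); the resulting 3x3 Cartan matrix is
[[2, -1, -1], [-2, 2, 0], [-1, 0, 2]].
The roots have two lengths (squared-length ratio 2:1); the short ones are alpha_{1,3}. The associated Dynkin diagram is a chain of 3 nodes with a double edge at one end; the terminal node there is the unique long simple root (C_3), so the type is C_3 (the algebra sp(6)).

C_3 (sp(6))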